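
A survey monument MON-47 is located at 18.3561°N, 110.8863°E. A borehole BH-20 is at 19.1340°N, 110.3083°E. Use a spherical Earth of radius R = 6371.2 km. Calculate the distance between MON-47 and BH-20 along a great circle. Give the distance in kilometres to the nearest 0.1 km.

105.8 km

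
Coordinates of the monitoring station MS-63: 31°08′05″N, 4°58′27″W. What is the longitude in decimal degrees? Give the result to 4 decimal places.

4.9742°W

4° + 58′/60 + 27″/3600 = 4 + 0.96667 + 0.00750 = 4.9742°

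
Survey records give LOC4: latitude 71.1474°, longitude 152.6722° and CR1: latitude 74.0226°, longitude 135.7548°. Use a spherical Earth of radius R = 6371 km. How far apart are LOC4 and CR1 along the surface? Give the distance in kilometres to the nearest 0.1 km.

644.2 km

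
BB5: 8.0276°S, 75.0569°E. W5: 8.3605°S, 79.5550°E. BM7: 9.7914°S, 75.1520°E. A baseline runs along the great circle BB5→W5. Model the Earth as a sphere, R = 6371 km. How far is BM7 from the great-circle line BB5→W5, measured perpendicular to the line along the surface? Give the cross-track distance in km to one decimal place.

δ₁₃ = central angle BB5→BM7 = 0.030828 rad  (haversine)
θ₁₃ = bearing BB5→BM7 = 176.958°,  θ₁₂ = bearing BB5→W5 = 94.595°
dₓₜ = R·arcsin(sin δ₁₃ · sin(θ₁₃ − θ₁₂)) = 6371·arcsin(0.03082·sin(82.363°)) = 194.661 km
|dₓₜ| = 194.661 km

194.7 km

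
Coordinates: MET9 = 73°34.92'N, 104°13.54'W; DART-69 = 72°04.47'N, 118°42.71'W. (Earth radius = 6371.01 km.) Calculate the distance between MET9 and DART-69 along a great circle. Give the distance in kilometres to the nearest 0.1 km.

502.7 km

MET9: φ = +73.58200°, λ = -104.22567°
DART-69: φ = +72.07450°, λ = -118.71183°
Δφ = -1.5075°,  Δλ = -14.4862°
a = sin²(Δφ/2) + cos φ₁ cos φ₂ sin²(Δλ/2) = 0.001556
c = 2·arcsin(√a) = 0.078910 rad = 4.5212°
d = R·c = 6371.01 × 0.078910 = 502.7 km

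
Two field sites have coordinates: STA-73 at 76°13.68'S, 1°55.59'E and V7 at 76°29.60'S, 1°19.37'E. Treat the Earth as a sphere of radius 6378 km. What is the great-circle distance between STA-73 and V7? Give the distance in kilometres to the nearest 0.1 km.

33.5 km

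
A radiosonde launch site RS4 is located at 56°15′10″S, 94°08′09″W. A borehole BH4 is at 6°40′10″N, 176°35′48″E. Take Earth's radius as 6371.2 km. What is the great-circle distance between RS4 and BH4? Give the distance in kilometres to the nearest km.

10579 km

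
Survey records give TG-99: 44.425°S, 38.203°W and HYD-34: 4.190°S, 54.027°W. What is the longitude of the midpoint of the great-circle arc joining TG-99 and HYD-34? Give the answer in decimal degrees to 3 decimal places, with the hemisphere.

Bx = cos φ₂ cos Δλ = 0.959532,  By = cos φ₂ sin Δλ = -0.271954
φₘ = atan2(sin φ₁ + sin φ₂, √((cos φ₁ + Bx)² + By²)) = -24.50802°
λₘ = λ₁ + atan2(By, cos φ₁ + Bx) = -47.43216°

47.432°W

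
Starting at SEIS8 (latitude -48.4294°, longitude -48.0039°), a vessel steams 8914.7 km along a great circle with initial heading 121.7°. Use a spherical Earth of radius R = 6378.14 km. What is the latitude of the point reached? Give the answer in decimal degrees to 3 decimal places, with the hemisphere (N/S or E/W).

28.185°S

δ = d/R = 8914.7/6378.14 = 1.397696 rad
φ₂ = arcsin(sin φ₁ cos δ + cos φ₁ sin δ cos θ)
   = arcsin(-0.74814·0.17224 + 0.66354·0.98506·-0.52547) = -28.18496°
λ₂ = λ₁ + atan2(sin θ sin δ cos φ₁, cos δ − sin φ₁ sin φ₂) = 60.03628°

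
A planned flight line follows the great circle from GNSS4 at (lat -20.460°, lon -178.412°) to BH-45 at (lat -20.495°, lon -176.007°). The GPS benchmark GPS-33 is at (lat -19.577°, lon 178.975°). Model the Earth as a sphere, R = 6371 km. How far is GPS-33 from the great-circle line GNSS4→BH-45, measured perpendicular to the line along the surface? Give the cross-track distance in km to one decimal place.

89.7 km

δ₁₃ = central angle GNSS4→GPS-33 = 0.045536 rad  (haversine)
θ₁₃ = bearing GNSS4→GPS-33 = 289.331°,  θ₁₂ = bearing GNSS4→BH-45 = 91.311°
dₓₜ = R·arcsin(sin δ₁₃ · sin(θ₁₃ − θ₁₂)) = 6371·arcsin(0.04552·sin(198.020°)) = -89.718 km
|dₓₜ| = 89.718 km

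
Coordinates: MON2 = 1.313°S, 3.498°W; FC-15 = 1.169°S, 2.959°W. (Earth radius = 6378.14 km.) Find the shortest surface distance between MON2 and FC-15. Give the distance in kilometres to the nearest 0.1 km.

62.1 km

Δφ = 0.1440°,  Δλ = 0.5390°
a = sin²(Δφ/2) + cos φ₁ cos φ₂ sin²(Δλ/2) = 0.000024
c = 2·arcsin(√a) = 0.009735 rad = 0.5578°
d = R·c = 6378.14 × 0.009735 = 62.1 km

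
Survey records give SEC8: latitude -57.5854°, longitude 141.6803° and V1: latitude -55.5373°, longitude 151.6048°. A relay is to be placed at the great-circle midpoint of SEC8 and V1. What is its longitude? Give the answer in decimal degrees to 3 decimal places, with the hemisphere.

Bx = cos φ₂ cos Δλ = 0.557402,  By = cos φ₂ sin Δλ = 0.097528
φₘ = atan2(sin φ₁ + sin φ₂, √((cos φ₁ + Bx)² + By²)) = -56.66014°
λₘ = λ₁ + atan2(By, cos φ₁ + Bx) = 146.77721°

146.777°E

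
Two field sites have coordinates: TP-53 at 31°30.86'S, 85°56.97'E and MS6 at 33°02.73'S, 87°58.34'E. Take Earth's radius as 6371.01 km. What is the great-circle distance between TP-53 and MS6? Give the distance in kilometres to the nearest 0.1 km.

TP-53: φ = -31.51433°, λ = +85.94950°
MS6: φ = -33.04550°, λ = +87.97233°
Δφ = -1.5312°,  Δλ = 2.0228°
a = sin²(Δφ/2) + cos φ₁ cos φ₂ sin²(Δλ/2) = 0.000401
c = 2·arcsin(√a) = 0.040062 rad = 2.2954°
d = R·c = 6371.01 × 0.040062 = 255.2 km

255.2 km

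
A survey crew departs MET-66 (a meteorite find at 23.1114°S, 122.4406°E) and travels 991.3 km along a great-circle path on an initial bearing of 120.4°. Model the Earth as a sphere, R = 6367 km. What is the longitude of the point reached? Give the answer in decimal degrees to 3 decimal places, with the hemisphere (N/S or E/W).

131.104°E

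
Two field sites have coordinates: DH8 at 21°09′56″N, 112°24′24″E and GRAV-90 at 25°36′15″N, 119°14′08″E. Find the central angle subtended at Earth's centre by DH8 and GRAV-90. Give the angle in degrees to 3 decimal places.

7.678°

DH8: φ = +21.16556°, λ = +112.40667°
GRAV-90: φ = +25.60417°, λ = +119.23556°
Δφ = 4.4386°,  Δλ = 6.8289°
a = sin²(Δφ/2) + cos φ₁ cos φ₂ sin²(Δλ/2) = 0.004483
c = 2·arcsin(√a) = 0.134005 rad = 7.6779°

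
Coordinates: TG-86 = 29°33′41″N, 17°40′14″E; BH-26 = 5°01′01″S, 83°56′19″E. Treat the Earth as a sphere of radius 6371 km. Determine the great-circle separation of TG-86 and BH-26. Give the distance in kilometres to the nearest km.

TG-86: φ = +29.56139°, λ = +17.67056°
BH-26: φ = -5.01694°, λ = +83.93861°
Δφ = -34.5783°,  Δλ = 66.2681°
a = sin²(Δφ/2) + cos φ₁ cos φ₂ sin²(Δλ/2) = 0.347208
c = 2·arcsin(√a) = 1.260245 rad = 72.2067°
d = R·c = 6371 × 1.260245 = 8029.0 km

8029 km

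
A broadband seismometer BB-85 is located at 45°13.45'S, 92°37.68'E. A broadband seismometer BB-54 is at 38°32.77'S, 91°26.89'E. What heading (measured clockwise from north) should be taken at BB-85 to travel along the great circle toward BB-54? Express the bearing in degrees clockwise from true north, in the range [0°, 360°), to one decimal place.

BB-85: φ = -45.22417°, λ = +92.62800°
BB-54: φ = -38.54617°, λ = +91.44817°
Δλ = -1.1798°
y = sin Δλ · cos φ₂ = -0.016104
x = cos φ₁ sin φ₂ − sin φ₁ cos φ₂ cos Δλ = 0.116172
θ = atan2(y, x) = -7.8922° → 352.1078° (mod 360°)

352.1°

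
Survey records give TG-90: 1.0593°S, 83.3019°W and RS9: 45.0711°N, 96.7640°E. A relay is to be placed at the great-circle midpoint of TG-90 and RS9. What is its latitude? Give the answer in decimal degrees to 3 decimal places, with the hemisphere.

Bx = cos φ₂ cos Δλ = -0.706228,  By = cos φ₂ sin Δλ = -0.000812
φₘ = atan2(sin φ₁ + sin φ₂, √((cos φ₁ + Bx)² + By²)) = 66.93469°
λₘ = λ₁ + atan2(By, cos φ₁ + Bx) = -83.46042°

66.935°N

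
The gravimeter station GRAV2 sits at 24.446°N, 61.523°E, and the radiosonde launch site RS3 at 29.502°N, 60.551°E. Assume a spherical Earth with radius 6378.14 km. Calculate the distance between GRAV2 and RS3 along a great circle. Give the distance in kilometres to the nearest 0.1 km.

Δφ = 5.0560°,  Δλ = -0.9720°
a = sin²(Δφ/2) + cos φ₁ cos φ₂ sin²(Δλ/2) = 0.002002
c = 2·arcsin(√a) = 0.089528 rad = 5.1296°
d = R·c = 6378.14 × 0.089528 = 571.0 km

571.0 km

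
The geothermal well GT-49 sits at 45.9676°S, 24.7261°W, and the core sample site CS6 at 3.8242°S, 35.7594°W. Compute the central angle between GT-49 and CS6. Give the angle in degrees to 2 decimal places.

43.23°

Δφ = 42.1434°,  Δλ = -11.0333°
a = sin²(Δφ/2) + cos φ₁ cos φ₂ sin²(Δλ/2) = 0.135676
c = 2·arcsin(√a) = 0.754449 rad = 43.2268°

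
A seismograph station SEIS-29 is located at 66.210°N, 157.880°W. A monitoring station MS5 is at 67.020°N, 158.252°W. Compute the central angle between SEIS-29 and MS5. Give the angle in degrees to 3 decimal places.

0.823°

Δφ = 0.8100°,  Δλ = -0.3720°
a = sin²(Δφ/2) + cos φ₁ cos φ₂ sin²(Δλ/2) = 0.000052
c = 2·arcsin(√a) = 0.014370 rad = 0.8233°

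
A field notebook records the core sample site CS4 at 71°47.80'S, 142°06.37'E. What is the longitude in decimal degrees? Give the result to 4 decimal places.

142.1062°E

142° + 6.37′/60 = 142 + 0.10617 = 142.1062°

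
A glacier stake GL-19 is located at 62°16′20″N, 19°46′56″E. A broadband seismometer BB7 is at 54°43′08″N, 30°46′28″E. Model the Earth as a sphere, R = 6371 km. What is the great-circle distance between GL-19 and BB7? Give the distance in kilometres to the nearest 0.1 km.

GL-19: φ = +62.27222°, λ = +19.78222°
BB7: φ = +54.71889°, λ = +30.77444°
Δφ = -7.5533°,  Δλ = 10.9922°
a = sin²(Δφ/2) + cos φ₁ cos φ₂ sin²(Δλ/2) = 0.006804
c = 2·arcsin(√a) = 0.165158 rad = 9.4628°
d = R·c = 6371 × 0.165158 = 1052.2 km

1052.2 km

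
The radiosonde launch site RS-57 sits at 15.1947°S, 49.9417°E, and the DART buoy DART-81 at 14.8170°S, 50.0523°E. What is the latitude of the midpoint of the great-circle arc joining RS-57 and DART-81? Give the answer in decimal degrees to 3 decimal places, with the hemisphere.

Bx = cos φ₂ cos Δλ = 0.966746,  By = cos φ₂ sin Δλ = 0.001866
φₘ = atan2(sin φ₁ + sin φ₂, √((cos φ₁ + Bx)² + By²)) = -15.00586°
λₘ = λ₁ + atan2(By, cos φ₁ + Bx) = 49.99705°

15.006°S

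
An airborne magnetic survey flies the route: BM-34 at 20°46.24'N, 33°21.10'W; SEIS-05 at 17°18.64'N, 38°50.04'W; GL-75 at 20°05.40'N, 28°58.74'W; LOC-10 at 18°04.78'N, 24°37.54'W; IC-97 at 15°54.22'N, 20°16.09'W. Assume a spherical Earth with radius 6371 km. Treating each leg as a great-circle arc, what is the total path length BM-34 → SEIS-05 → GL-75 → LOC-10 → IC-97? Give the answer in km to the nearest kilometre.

2807 km

BM-34: φ = +20.77067°, λ = -33.35167°
SEIS-05: φ = +17.31067°, λ = -38.83400°
GL-75: φ = +20.09000°, λ = -28.97900°
LOC-10: φ = +18.07967°, λ = -24.62567°
IC-97: φ = +15.90367°, λ = -20.26817°
BM-34→SEIS-05: c = 0.108738 rad, d = 692.77 km
SEIS-05→GL-75: c = 0.169950 rad, d = 1082.75 km
GL-75→LOC-10: c = 0.079912 rad, d = 509.12 km
LOC-10→IC-97: c = 0.082045 rad, d = 522.71 km
Total = 692.77 + 1082.75 + 509.12 + 522.71 = 2807.34 km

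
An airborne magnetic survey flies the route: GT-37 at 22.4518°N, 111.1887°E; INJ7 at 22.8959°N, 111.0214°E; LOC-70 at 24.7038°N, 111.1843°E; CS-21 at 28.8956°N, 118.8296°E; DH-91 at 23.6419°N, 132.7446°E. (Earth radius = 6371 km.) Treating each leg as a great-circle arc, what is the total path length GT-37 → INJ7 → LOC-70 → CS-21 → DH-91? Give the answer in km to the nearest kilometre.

GT-37→INJ7: c = 0.008206 rad, d = 52.28 km
INJ7→LOC-70: c = 0.031661 rad, d = 201.71 km
LOC-70→CS-21: c = 0.139723 rad, d = 890.18 km
CS-21→DH-91: c = 0.236079 rad, d = 1504.06 km
Total = 52.28 + 201.71 + 890.18 + 1504.06 = 2648.23 km

2648 km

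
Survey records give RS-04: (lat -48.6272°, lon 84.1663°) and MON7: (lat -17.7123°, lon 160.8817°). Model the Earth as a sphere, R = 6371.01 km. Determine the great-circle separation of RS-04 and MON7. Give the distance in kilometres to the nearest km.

Δφ = 30.9149°,  Δλ = 76.7154°
a = sin²(Δφ/2) + cos φ₁ cos φ₂ sin²(Δλ/2) = 0.313506
c = 2·arcsin(√a) = 1.188569 rad = 68.1000°
d = R·c = 6371.01 × 1.188569 = 7572.4 km

7572 km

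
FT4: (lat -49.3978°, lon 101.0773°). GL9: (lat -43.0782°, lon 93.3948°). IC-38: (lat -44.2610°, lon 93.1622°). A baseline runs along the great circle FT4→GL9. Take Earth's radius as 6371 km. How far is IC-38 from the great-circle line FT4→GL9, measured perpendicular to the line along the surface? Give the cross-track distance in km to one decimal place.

δ₁₃ = central angle FT4→IC-38 = 0.130142 rad  (haversine)
θ₁₃ = bearing FT4→IC-38 = 310.542°,  θ₁₂ = bearing FT4→GL9 = 317.105°
dₓₜ = R·arcsin(sin δ₁₃ · sin(θ₁₃ − θ₁₂)) = 6371·arcsin(0.12977·sin(-6.563°)) = -94.504 km
|dₓₜ| = 94.504 km

94.5 km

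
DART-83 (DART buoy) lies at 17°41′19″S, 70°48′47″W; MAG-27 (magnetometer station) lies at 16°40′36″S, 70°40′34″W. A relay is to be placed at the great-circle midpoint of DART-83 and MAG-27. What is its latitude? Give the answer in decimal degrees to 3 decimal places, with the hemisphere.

17.183°S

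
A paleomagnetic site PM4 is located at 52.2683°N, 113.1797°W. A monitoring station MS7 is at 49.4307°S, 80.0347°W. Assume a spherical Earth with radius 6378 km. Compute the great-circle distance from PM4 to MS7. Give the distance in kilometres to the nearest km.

Δφ = -101.6990°,  Δλ = 33.1450°
a = sin²(Δφ/2) + cos φ₁ cos φ₂ sin²(Δλ/2) = 0.633765
c = 2·arcsin(√a) = 1.841624 rad = 105.5173°
d = R·c = 6378 × 1.841624 = 11745.9 km

11746 km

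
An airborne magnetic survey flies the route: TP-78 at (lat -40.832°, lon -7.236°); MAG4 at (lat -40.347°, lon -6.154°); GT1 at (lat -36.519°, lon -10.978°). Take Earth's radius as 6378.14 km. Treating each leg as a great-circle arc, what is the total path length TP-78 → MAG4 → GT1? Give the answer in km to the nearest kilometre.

705 km

TP-78→MAG4: c = 0.016652 rad, d = 106.21 km
MAG4→GT1: c = 0.093850 rad, d = 598.59 km
Total = 106.21 + 598.59 = 704.80 km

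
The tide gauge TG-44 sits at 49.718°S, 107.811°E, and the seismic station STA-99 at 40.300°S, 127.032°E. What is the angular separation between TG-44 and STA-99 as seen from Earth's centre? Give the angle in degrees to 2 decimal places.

Δφ = 9.4180°,  Δλ = 19.2210°
a = sin²(Δφ/2) + cos φ₁ cos φ₂ sin²(Δλ/2) = 0.020483
c = 2·arcsin(√a) = 0.287227 rad = 16.4569°

16.46°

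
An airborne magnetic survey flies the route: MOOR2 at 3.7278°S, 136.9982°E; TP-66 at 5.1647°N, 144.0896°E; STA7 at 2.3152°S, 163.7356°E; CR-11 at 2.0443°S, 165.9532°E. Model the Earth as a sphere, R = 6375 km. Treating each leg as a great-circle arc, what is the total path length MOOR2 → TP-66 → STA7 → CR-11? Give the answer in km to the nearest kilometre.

3850 km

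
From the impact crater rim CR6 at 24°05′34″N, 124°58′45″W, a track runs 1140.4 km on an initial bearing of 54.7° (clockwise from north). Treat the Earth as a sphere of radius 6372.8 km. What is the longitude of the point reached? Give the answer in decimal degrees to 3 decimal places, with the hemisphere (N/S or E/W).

CR6: φ = +24.09278°, λ = -124.97917°
δ = d/R = 1140.4/6372.8 = 0.178948 rad
φ₂ = arcsin(sin φ₁ cos δ + cos φ₁ sin δ cos θ)
   = arcsin(0.40822·0.98403 + 0.91289·0.17799·0.57786) = 29.70880°
λ₂ = λ₁ + atan2(sin θ sin δ cos φ₁, cos δ − sin φ₁ sin φ₂) = -115.35106°

115.351°W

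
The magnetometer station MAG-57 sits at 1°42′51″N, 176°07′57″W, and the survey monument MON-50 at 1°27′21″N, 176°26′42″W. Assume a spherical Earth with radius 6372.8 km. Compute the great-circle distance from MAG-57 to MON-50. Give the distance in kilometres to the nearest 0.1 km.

45.1 km

MAG-57: φ = +1.71417°, λ = -176.13250°
MON-50: φ = +1.45583°, λ = -176.44500°
Δφ = -0.2583°,  Δλ = -0.3125°
a = sin²(Δφ/2) + cos φ₁ cos φ₂ sin²(Δλ/2) = 0.000013
c = 2·arcsin(√a) = 0.007075 rad = 0.4054°
d = R·c = 6372.8 × 0.007075 = 45.1 km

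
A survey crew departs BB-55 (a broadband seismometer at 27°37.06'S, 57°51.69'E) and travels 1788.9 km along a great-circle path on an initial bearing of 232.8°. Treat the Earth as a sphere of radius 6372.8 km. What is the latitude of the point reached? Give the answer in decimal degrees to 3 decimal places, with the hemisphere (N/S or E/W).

BB-55: φ = -27.61767°, λ = +57.86150°
δ = d/R = 1788.9/6372.8 = 0.280709 rad
φ₂ = arcsin(sin φ₁ cos δ + cos φ₁ sin δ cos θ)
   = arcsin(-0.46357·0.96086 + 0.88606·0.27704·-0.60460) = -36.42974°
λ₂ = λ₁ + atan2(sin θ sin δ cos φ₁, cos δ − sin φ₁ sin φ₂) = 41.94341°

36.430°S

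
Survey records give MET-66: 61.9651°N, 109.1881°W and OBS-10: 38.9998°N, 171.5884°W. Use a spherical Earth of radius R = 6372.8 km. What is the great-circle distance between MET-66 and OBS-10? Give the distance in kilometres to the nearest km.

4845 km

Δφ = -22.9653°,  Δλ = -62.4003°
a = sin²(Δφ/2) + cos φ₁ cos φ₂ sin²(Δλ/2) = 0.137650
c = 2·arcsin(√a) = 0.760198 rad = 43.5561°
d = R·c = 6372.8 × 0.760198 = 4844.6 km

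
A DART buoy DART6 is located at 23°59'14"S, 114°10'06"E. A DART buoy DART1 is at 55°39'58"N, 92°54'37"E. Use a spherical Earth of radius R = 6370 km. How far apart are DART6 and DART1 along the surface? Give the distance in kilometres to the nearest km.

9082 km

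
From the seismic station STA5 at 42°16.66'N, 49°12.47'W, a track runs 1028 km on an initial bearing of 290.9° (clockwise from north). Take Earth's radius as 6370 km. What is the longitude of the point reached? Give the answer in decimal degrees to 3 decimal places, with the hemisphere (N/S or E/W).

STA5: φ = +42.27767°, λ = -49.20783°
δ = d/R = 1028/6370 = 0.161381 rad
φ₂ = arcsin(sin φ₁ cos δ + cos φ₁ sin δ cos θ)
   = arcsin(0.67272·0.98701 + 0.73989·0.16068·0.35674) = 44.94232°
λ₂ = λ₁ + atan2(sin θ sin δ cos φ₁, cos δ − sin φ₁ sin φ₂) = -61.45175°

61.452°W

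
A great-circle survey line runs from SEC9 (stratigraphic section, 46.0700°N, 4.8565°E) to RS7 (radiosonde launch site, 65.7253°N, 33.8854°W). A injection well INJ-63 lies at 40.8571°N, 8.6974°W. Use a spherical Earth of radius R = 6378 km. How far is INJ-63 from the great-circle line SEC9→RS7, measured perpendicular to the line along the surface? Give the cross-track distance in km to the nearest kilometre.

δ₁₃ = central angle SEC9→INJ-63 = 0.193953 rad  (haversine)
θ₁₃ = bearing SEC9→INJ-63 = 246.878°,  θ₁₂ = bearing SEC9→RS7 = 327.349°
dₓₜ = R·arcsin(sin δ₁₃ · sin(θ₁₃ − θ₁₂)) = 6378·arcsin(0.19274·sin(-80.471°)) = -1219.749 km
|dₓₜ| = 1219.749 km

1220 km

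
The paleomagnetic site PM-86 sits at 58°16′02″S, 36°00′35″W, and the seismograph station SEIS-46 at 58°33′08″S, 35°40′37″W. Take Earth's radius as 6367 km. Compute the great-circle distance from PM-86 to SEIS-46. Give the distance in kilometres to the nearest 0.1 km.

PM-86: φ = -58.26722°, λ = -36.00972°
SEIS-46: φ = -58.55222°, λ = -35.67694°
Δφ = -0.2850°,  Δλ = 0.3328°
a = sin²(Δφ/2) + cos φ₁ cos φ₂ sin²(Δλ/2) = 0.000008
c = 2·arcsin(√a) = 0.005831 rad = 0.3341°
d = R·c = 6367 × 0.005831 = 37.1 km

37.1 km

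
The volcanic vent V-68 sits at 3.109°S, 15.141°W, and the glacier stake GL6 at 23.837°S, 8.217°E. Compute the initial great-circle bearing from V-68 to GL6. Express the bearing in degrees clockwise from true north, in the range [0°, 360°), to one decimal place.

Δλ = 23.3580°
y = sin Δλ · cos φ₂ = 0.362655
x = cos φ₁ sin φ₂ − sin φ₁ cos φ₂ cos Δλ = -0.357998
θ = atan2(y, x) = 134.6297° → 134.6297° (mod 360°)

134.6°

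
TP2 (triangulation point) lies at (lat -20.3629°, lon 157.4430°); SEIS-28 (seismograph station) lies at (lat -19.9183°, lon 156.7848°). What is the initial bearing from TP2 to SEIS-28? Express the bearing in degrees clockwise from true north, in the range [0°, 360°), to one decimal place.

Δλ = -0.6582°
y = sin Δλ · cos φ₂ = -0.010800
x = cos φ₁ sin φ₂ − sin φ₁ cos φ₂ cos Δλ = 0.007738
θ = atan2(y, x) = -54.3796° → 305.6204° (mod 360°)

305.6°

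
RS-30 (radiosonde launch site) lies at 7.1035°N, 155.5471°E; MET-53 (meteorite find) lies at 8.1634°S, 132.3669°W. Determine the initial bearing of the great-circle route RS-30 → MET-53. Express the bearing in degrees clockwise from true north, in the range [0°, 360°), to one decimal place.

Δλ = 72.0860°
y = sin Δλ · cos φ₂ = 0.941878
x = cos φ₁ sin φ₂ − sin φ₁ cos φ₂ cos Δλ = -0.178558
θ = atan2(y, x) = 100.7346° → 100.7346° (mod 360°)

100.7°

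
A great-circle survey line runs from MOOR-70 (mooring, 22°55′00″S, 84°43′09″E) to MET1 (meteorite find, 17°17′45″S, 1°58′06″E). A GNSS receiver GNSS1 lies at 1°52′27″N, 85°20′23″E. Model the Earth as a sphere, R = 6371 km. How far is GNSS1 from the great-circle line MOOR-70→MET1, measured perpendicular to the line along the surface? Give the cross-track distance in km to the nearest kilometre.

MOOR-70: φ = -22.91667°, λ = +84.71917°
MET1: φ = -17.29583°, λ = +1.96833°
GNSS1: φ = +1.87417°, λ = +85.33972°
δ₁₃ = central angle MOOR-70→GNSS1 = 0.432810 rad  (haversine)
θ₁₃ = bearing MOOR-70→GNSS1 = 1.479°,  θ₁₂ = bearing MOOR-70→MET1 = 256.527°
dₓₜ = R·arcsin(sin δ₁₃ · sin(θ₁₃ − θ₁₂)) = 6371·arcsin(0.41942·sin(-255.048°)) = 2658.122 km
|dₓₜ| = 2658.122 km

2658 km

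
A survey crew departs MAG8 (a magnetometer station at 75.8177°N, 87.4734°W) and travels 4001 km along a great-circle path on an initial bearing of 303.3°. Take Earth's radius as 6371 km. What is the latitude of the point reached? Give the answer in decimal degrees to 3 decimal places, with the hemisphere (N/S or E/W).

δ = d/R = 4001/6371 = 0.628002 rad
φ₂ = arcsin(sin φ₁ cos δ + cos φ₁ sin δ cos θ)
   = arcsin(0.96952·0.80920 + 0.24501·0.58753·0.54902) = 59.71992°
λ₂ = λ₁ + atan2(sin θ sin δ cos φ₁, cos δ − sin φ₁ sin φ₂) = 169.40438°

59.720°N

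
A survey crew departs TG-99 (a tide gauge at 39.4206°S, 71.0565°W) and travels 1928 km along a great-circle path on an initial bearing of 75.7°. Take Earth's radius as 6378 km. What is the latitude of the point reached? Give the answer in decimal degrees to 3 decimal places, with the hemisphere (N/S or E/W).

33.327°S

δ = d/R = 1928/6378 = 0.302289 rad
φ₂ = arcsin(sin φ₁ cos δ + cos φ₁ sin δ cos θ)
   = arcsin(-0.63501·0.95466 + 0.77251·0.29771·0.24700) = -33.32659°
λ₂ = λ₁ + atan2(sin θ sin δ cos φ₁, cos δ − sin φ₁ sin φ₂) = -50.85889°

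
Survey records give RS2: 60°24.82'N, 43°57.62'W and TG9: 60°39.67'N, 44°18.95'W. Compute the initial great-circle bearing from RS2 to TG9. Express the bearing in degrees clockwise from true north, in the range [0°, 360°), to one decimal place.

RS2: φ = +60.41367°, λ = -43.96033°
TG9: φ = +60.66117°, λ = -44.31583°
Δλ = -0.3555°
y = sin Δλ · cos φ₂ = -0.003040
x = cos φ₁ sin φ₂ − sin φ₁ cos φ₂ cos Δλ = 0.004328
θ = atan2(y, x) = -35.0859° → 324.9141° (mod 360°)

324.9°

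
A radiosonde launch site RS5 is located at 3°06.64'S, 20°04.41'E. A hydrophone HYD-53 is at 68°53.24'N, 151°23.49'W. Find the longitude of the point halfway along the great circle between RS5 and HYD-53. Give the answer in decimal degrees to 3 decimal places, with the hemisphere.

15.316°E

RS5: φ = -3.11067°, λ = +20.07350°
HYD-53: φ = +68.88733°, λ = -151.39150°
Bx = cos φ₂ cos Δλ = -0.356214,  By = cos φ₂ sin Δλ = -0.053459
φₘ = atan2(sin φ₁ + sin φ₂, √((cos φ₁ + Bx)² + By²)) = 53.73683°
λₘ = λ₁ + atan2(By, cos φ₁ + Bx) = 15.31580°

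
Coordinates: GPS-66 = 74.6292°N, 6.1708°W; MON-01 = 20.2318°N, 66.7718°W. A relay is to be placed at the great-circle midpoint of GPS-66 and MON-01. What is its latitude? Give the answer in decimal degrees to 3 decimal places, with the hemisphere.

Bx = cos φ₂ cos Δλ = 0.460601,  By = cos φ₂ sin Δλ = -0.817469
φₘ = atan2(sin φ₁ + sin φ₂, √((cos φ₁ + Bx)² + By²)) = 50.15876°
λₘ = λ₁ + atan2(By, cos φ₁ + Bx) = -54.57538°

50.159°N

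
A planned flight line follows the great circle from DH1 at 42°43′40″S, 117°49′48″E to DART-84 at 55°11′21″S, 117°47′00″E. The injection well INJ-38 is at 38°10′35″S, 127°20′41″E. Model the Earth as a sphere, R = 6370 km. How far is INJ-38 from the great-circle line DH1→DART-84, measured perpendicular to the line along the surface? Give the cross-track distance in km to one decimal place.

829.1 km

DH1: φ = -42.72778°, λ = +117.83000°
DART-84: φ = -55.18917°, λ = +117.78333°
INJ-38: φ = -38.17639°, λ = +127.34472°
δ₁₃ = central angle DH1→INJ-38 = 0.149118 rad  (haversine)
θ₁₃ = bearing DH1→INJ-38 = 61.005°,  θ₁₂ = bearing DH1→DART-84 = 180.123°
dₓₜ = R·arcsin(sin δ₁₃ · sin(θ₁₃ − θ₁₂)) = 6370·arcsin(0.14857·sin(-119.119°)) = -829.099 km
|dₓₜ| = 829.099 km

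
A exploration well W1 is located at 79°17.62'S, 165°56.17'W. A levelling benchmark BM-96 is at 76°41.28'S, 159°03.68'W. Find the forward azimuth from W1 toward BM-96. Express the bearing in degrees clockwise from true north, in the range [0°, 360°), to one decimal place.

W1: φ = -79.29367°, λ = -165.93617°
BM-96: φ = -76.68800°, λ = -159.06133°
Δλ = 6.8748°
y = sin Δλ · cos φ₂ = 0.027562
x = cos φ₁ sin φ₂ − sin φ₁ cos φ₂ cos Δλ = 0.043835
θ = atan2(y, x) = 32.1598° → 32.1598° (mod 360°)

32.2°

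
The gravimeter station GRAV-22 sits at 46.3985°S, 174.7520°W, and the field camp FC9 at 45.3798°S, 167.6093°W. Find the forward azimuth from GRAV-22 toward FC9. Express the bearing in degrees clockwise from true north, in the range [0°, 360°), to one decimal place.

Δλ = 7.1427°
y = sin Δλ · cos φ₂ = 0.087338
x = cos φ₁ sin φ₂ − sin φ₁ cos φ₂ cos Δλ = 0.013831
θ = atan2(y, x) = 81.0010° → 81.0010° (mod 360°)

81.0°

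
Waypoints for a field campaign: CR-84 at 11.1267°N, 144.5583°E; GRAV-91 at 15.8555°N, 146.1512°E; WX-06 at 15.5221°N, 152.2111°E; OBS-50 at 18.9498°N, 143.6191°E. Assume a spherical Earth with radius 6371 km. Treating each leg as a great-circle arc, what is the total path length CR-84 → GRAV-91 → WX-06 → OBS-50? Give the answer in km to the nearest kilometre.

CR-84→GRAV-91: c = 0.086845 rad, d = 553.29 km
GRAV-91→WX-06: c = 0.101987 rad, d = 649.76 km
WX-06→OBS-50: c = 0.155180 rad, d = 988.65 km
Total = 553.29 + 649.76 + 988.65 = 2191.71 km

2192 km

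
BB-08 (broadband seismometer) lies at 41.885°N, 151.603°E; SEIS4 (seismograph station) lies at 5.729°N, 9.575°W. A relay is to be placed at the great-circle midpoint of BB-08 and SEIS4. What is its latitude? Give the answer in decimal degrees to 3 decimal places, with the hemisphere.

63.850°N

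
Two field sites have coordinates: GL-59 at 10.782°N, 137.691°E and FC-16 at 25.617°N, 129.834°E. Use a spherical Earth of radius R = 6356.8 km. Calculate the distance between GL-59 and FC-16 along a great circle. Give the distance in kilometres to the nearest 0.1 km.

1841.1 km

Δφ = 14.8350°,  Δλ = -7.8570°
a = sin²(Δφ/2) + cos φ₁ cos φ₂ sin²(Δλ/2) = 0.020824
c = 2·arcsin(√a) = 0.289623 rad = 16.5942°
d = R·c = 6356.8 × 0.289623 = 1841.1 km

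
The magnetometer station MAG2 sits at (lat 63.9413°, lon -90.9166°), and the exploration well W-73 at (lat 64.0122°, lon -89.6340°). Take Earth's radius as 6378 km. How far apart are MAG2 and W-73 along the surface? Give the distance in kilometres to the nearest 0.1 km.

Δφ = 0.0709°,  Δλ = 1.2826°
a = sin²(Δφ/2) + cos φ₁ cos φ₂ sin²(Δλ/2) = 0.000024
c = 2·arcsin(√a) = 0.009899 rad = 0.5672°
d = R·c = 6378 × 0.009899 = 63.1 km

63.1 km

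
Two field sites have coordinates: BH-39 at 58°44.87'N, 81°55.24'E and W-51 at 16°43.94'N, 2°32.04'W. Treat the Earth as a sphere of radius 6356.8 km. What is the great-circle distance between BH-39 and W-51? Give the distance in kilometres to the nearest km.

8087 km

BH-39: φ = +58.74783°, λ = +81.92067°
W-51: φ = +16.73233°, λ = -2.53400°
Δφ = -42.0155°,  Δλ = -84.4547°
a = sin²(Δφ/2) + cos φ₁ cos φ₂ sin²(Δλ/2) = 0.352932
c = 2·arcsin(√a) = 1.272245 rad = 72.8943°
d = R·c = 6356.8 × 1.272245 = 8087.4 km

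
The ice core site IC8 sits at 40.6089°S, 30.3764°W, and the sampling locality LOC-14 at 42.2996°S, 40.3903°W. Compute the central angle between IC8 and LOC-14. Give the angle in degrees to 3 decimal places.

7.688°

Δφ = -1.6907°,  Δλ = -10.0139°
a = sin²(Δφ/2) + cos φ₁ cos φ₂ sin²(Δλ/2) = 0.004495
c = 2·arcsin(√a) = 0.134187 rad = 7.6884°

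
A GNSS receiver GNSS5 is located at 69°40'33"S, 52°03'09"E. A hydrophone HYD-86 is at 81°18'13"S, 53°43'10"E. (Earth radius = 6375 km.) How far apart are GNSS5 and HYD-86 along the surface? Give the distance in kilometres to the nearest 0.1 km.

GNSS5: φ = -69.67583°, λ = +52.05250°
HYD-86: φ = -81.30361°, λ = +53.71944°
Δφ = -11.6278°,  Δλ = 1.6669°
a = sin²(Δφ/2) + cos φ₁ cos φ₂ sin²(Δλ/2) = 0.010272
c = 2·arcsin(√a) = 0.203053 rad = 11.6341°
d = R·c = 6375 × 0.203053 = 1294.5 km

1294.5 km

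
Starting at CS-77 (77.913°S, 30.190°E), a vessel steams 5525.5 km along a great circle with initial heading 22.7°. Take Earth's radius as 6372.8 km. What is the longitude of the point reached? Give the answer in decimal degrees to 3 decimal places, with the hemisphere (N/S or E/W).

49.856°E

δ = d/R = 5525.5/6372.8 = 0.867044 rad
φ₂ = arcsin(sin φ₁ cos δ + cos φ₁ sin δ cos θ)
   = arcsin(-0.97783·0.64708 + 0.20940·0.76242·0.92254) = -29.04235°
λ₂ = λ₁ + atan2(sin θ sin δ cos φ₁, cos δ − sin φ₁ sin φ₂) = 49.85611°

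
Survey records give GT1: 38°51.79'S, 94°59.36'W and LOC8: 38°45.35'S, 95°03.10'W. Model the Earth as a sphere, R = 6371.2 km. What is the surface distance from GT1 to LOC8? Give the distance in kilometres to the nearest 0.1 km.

GT1: φ = -38.86317°, λ = -94.98933°
LOC8: φ = -38.75583°, λ = -95.05167°
Δφ = 0.1073°,  Δλ = -0.0623°
a = sin²(Δφ/2) + cos φ₁ cos φ₂ sin²(Δλ/2) = 0.000001
c = 2·arcsin(√a) = 0.002056 rad = 0.1178°
d = R·c = 6371.2 × 0.002056 = 13.1 km

13.1 km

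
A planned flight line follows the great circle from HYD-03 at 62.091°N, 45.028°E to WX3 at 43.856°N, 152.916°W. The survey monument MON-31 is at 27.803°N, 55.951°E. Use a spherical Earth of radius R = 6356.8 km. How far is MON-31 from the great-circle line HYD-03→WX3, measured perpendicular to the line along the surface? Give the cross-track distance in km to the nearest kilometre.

δ₁₃ = central angle HYD-03→MON-31 = 0.611627 rad  (haversine)
θ₁₃ = bearing HYD-03→MON-31 = 163.028°,  θ₁₂ = bearing HYD-03→WX3 = 13.428°
dₓₜ = R·arcsin(sin δ₁₃ · sin(θ₁₃ − θ₁₂)) = 6356.8·arcsin(0.57420·sin(149.600°)) = 1874.091 km
|dₓₜ| = 1874.091 km

1874 km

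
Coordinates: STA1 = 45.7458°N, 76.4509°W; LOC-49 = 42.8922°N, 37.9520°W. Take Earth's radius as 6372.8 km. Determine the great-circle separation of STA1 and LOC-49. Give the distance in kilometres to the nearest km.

3050 km

Δφ = -2.8536°,  Δλ = 38.4989°
a = sin²(Δφ/2) + cos φ₁ cos φ₂ sin²(Δλ/2) = 0.056189
c = 2·arcsin(√a) = 0.478642 rad = 27.4241°
d = R·c = 6372.8 × 0.478642 = 3050.3 km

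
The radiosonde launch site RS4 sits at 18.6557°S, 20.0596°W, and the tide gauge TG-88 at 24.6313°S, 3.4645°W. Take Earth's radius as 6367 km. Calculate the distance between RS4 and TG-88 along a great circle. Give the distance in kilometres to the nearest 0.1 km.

1836.4 km

Δφ = -5.9756°,  Δλ = 16.5951°
a = sin²(Δφ/2) + cos φ₁ cos φ₂ sin²(Δλ/2) = 0.020654
c = 2·arcsin(√a) = 0.288426 rad = 16.5256°
d = R·c = 6367 × 0.288426 = 1836.4 km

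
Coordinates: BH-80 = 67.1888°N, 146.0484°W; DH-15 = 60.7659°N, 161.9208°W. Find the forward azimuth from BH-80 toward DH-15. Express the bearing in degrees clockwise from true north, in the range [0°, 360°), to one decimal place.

234.7°

Δλ = -15.8724°
y = sin Δλ · cos φ₂ = -0.133570
x = cos φ₁ sin φ₂ − sin φ₁ cos φ₂ cos Δλ = -0.094702
θ = atan2(y, x) = -125.3370° → 234.6630° (mod 360°)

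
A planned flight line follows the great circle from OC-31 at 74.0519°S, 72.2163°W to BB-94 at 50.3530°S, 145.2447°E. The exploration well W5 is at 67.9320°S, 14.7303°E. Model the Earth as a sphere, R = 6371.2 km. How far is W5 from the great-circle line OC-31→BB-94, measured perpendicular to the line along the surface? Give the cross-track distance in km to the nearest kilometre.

δ₁₃ = central angle OC-31→W5 = 0.458837 rad  (haversine)
θ₁₃ = bearing OC-31→W5 = 122.105°,  θ₁₂ = bearing OC-31→BB-94 = 209.055°
dₓₜ = R·arcsin(sin δ₁₃ · sin(θ₁₃ − θ₁₂)) = 6371.2·arcsin(0.44291·sin(-86.949°)) = -2918.883 km
|dₓₜ| = 2918.883 km

2919 km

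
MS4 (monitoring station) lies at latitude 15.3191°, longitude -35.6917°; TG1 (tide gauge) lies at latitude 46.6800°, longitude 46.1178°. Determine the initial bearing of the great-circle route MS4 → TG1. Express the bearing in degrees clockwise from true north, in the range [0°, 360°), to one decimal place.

Δλ = 81.8095°
y = sin Δλ · cos φ₂ = 0.679074
x = cos φ₁ sin φ₂ − sin φ₁ cos φ₂ cos Δλ = 0.675861
θ = atan2(y, x) = 45.1359° → 45.1359° (mod 360°)

45.1°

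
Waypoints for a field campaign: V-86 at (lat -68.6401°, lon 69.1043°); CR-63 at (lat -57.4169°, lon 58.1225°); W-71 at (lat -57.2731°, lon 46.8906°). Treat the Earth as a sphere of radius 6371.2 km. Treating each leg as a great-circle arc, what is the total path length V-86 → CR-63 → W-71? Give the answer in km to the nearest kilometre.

V-86→CR-63: c = 0.213551 rad, d = 1360.57 km
CR-63→W-71: c = 0.105685 rad, d = 673.34 km
Total = 1360.57 + 673.34 = 2033.91 km

2034 km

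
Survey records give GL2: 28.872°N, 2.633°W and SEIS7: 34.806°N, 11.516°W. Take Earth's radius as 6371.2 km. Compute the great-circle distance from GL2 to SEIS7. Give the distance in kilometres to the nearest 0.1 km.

1066.7 km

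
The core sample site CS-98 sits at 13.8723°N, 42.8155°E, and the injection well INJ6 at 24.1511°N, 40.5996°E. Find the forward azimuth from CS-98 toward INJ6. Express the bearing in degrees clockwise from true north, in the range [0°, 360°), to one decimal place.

Δλ = -2.2159°
y = sin Δλ · cos φ₂ = -0.035281
x = cos φ₁ sin φ₂ − sin φ₁ cos φ₂ cos Δλ = 0.178602
θ = atan2(y, x) = -11.1743° → 348.8257° (mod 360°)

348.8°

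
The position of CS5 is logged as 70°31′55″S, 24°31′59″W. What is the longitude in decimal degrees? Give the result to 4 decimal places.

24.5331°W

24° + 31′/60 + 59″/3600 = 24 + 0.51667 + 0.01639 = 24.5331°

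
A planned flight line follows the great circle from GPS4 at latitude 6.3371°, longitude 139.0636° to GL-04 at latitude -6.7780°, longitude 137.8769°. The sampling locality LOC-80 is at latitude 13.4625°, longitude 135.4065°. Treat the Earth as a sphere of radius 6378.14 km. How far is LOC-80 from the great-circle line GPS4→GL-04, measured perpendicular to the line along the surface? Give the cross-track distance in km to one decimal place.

466.0 km

δ₁₃ = central angle GPS4→LOC-80 = 0.139334 rad  (haversine)
θ₁₃ = bearing GPS4→LOC-80 = 333.471°,  θ₁₂ = bearing GPS4→GL-04 = 185.179°
dₓₜ = R·arcsin(sin δ₁₃ · sin(θ₁₃ − θ₁₂)) = 6378.14·arcsin(0.13888·sin(148.292°)) = 465.997 km
|dₓₜ| = 465.997 km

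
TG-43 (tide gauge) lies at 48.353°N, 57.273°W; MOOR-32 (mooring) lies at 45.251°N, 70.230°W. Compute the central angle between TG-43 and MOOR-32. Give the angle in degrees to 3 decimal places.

9.382°

Δφ = -3.1020°,  Δλ = -12.9570°
a = sin²(Δφ/2) + cos φ₁ cos φ₂ sin²(Δλ/2) = 0.006689
c = 2·arcsin(√a) = 0.163749 rad = 9.3822°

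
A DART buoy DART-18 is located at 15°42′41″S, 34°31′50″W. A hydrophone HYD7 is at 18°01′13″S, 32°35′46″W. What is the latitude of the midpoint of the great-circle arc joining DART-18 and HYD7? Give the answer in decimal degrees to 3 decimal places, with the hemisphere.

DART-18: φ = -15.71139°, λ = -34.53056°
HYD7: φ = -18.02028°, λ = -32.59611°
Bx = cos φ₂ cos Δλ = 0.950405,  By = cos φ₂ sin Δλ = 0.032100
φₘ = atan2(sin φ₁ + sin φ₂, √((cos φ₁ + Bx)² + By²)) = -16.86810°
λₘ = λ₁ + atan2(By, cos φ₁ + Bx) = -33.56924°

16.868°S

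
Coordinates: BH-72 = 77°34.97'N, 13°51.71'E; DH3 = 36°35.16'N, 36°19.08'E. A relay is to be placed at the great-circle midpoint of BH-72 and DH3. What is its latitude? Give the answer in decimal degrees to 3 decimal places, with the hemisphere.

57.418°N

BH-72: φ = +77.58283°, λ = +13.86183°
DH3: φ = +36.58600°, λ = +36.31800°
Bx = cos φ₂ cos Δλ = 0.742076,  By = cos φ₂ sin Δλ = 0.306713
φₘ = atan2(sin φ₁ + sin φ₂, √((cos φ₁ + Bx)² + By²)) = 57.41798°
λₘ = λ₁ + atan2(By, cos φ₁ + Bx) = 31.63038°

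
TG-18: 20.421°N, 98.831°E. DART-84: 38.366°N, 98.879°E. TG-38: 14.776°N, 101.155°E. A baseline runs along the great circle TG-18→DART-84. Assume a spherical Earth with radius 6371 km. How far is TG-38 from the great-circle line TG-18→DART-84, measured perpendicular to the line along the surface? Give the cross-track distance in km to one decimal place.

251.2 km

δ₁₃ = central angle TG-18→TG-38 = 0.105831 rad  (haversine)
θ₁₃ = bearing TG-18→TG-38 = 158.211°,  θ₁₂ = bearing TG-18→DART-84 = 0.122°
dₓₜ = R·arcsin(sin δ₁₃ · sin(θ₁₃ − θ₁₂)) = 6371·arcsin(0.10563·sin(158.089°)) = 251.200 km
|dₓₜ| = 251.200 km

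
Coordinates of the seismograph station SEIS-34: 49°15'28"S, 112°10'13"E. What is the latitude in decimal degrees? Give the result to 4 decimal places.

49° + 15′/60 + 28″/3600 = 49 + 0.25000 + 0.00778 = 49.2578°

49.2578°S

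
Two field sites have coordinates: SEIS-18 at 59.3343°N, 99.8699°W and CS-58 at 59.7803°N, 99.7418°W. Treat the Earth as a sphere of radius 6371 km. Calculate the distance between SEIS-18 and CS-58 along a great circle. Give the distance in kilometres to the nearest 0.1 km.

50.1 km

Δφ = 0.4460°,  Δλ = 0.1281°
a = sin²(Δφ/2) + cos φ₁ cos φ₂ sin²(Δλ/2) = 0.000015
c = 2·arcsin(√a) = 0.007866 rad = 0.4507°
d = R·c = 6371 × 0.007866 = 50.1 km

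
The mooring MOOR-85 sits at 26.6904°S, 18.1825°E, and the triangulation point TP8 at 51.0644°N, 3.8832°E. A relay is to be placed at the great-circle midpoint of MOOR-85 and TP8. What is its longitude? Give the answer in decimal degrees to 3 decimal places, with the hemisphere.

12.284°E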